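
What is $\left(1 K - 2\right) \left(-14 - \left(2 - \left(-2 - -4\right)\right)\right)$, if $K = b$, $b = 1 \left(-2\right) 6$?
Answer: $196$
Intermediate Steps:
$b = -12$ ($b = \left(-2\right) 6 = -12$)
$K = -12$
$\left(1 K - 2\right) \left(-14 - \left(2 - \left(-2 - -4\right)\right)\right) = \left(1 \left(-12\right) - 2\right) \left(-14 - \left(2 - \left(-2 - -4\right)\right)\right) = \left(-12 - 2\right) \left(-14 - \left(2 - \left(-2 + 4\right)\right)\right) = - 14 \left(-14 + \left(1 \cdot 2 - 2\right)\right) = - 14 \left(-14 + \left(2 - 2\right)\right) = - 14 \left(-14 + 0\right) = \left(-14\right) \left(-14\right) = 196$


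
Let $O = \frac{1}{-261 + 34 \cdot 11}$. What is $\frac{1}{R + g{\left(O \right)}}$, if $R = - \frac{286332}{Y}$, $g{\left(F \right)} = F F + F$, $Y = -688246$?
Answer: $\frac{4394106587}{1867316676} \approx 2.3532$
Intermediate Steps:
$O = \frac{1}{113}$ ($O = \frac{1}{-261 + 374} = \frac{1}{113} \approx 0.0088496$)
$g{\left(F \right)} = F + F^{2}$ ($g{\left(F \right)} = F^{2} + F = F + F^{2}$)
$R = \frac{143166}{344123}$ ($R = - \frac{286332}{-688246} = \left(-286332\right) \left(- \frac{1}{688246}\right) = \frac{143166}{344123} \approx 0.41603$)
$\frac{1}{R + g{\left(O \right)}} = \frac{1}{\frac{143166}{344123} + \frac{1 + \frac{1}{113}}{113}} = \frac{1}{\frac{143166}{344123} + \frac{1}{113} \cdot \frac{114}{113}} = \frac{1}{\frac{143166}{344123} + \frac{114}{12769}} = \frac{1}{\frac{1867316676}{4394106587}} = \frac{4394106587}{1867316676}$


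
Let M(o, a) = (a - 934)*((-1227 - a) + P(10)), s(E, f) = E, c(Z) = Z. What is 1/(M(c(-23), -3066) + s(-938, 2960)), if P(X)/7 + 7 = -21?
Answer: -1/6572938 ≈ -1.5214e-7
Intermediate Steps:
P(X) = -196 (P(X) = -49 + 7*(-21) = -49 - 147 = -196)
M(o, a) = (-1423 - a)*(-934 + a) (M(o, a) = (a - 934)*((-1227 - a) - 196) = (-934 + a)*(-1423 - a) = (-1423 - a)*(-934 + a))
1/(M(c(-23), -3066) + s(-938, 2960)) = 1/((1329082 - 1*(-3066)² - 489*(-3066)) - 938) = 1/((1329082 - 1*9400356 + 1499274) - 938) = 1/((1329082 - 9400356 + 1499274) - 938) = 1/(-6572000 - 938) = 1/(-6572938) = -1/6572938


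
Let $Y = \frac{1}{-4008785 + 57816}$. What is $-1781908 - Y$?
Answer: $- \frac{7040263268851}{3950969} \approx -1.7819 \cdot 10^{6}$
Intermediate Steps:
$Y = - \frac{1}{3950969}$ ($Y = \frac{1}{-3950969} = - \frac{1}{3950969} \approx -2.531 \cdot 10^{-7}$)
$-1781908 - Y = -1781908 - - \frac{1}{3950969} = -1781908 + \frac{1}{3950969} = - \frac{7040263268851}{3950969}$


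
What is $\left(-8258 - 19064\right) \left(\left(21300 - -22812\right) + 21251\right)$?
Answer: $-1785847886$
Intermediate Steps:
$\left(-8258 - 19064\right) \left(\left(21300 - -22812\right) + 21251\right) = - 27322 \left(\left(21300 + 22812\right) + 21251\right) = - 27322 \left(44112 + 21251\right) = \left(-27322\right) 65363 = -1785847886$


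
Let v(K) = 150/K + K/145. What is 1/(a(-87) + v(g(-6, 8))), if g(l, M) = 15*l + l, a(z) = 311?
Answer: 2320/716359 ≈ 0.0032386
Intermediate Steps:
g(l, M) = 16*l
v(K) = 150/K + K/145 (v(K) = 150/K + K*(1/145) = 150/K + K/145)
1/(a(-87) + v(g(-6, 8))) = 1/(311 + (150/((16*(-6))) + (16*(-6))/145)) = 1/(311 + (150/(-96) + (1/145)*(-96))) = 1/(311 + (150*(-1/96) - 96/145)) = 1/(311 + (-25/16 - 96/145)) = 1/(311 - 5161/2320) = 1/(716359/2320) = 2320/716359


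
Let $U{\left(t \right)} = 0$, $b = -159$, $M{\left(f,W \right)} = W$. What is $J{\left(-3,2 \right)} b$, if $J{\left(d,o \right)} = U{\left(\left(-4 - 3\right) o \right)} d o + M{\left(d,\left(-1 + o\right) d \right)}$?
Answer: $477$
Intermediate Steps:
$J{\left(d,o \right)} = d \left(-1 + o\right)$ ($J{\left(d,o \right)} = 0 d o + \left(-1 + o\right) d = 0 o + d \left(-1 + o\right) = 0 + d \left(-1 + o\right) = d \left(-1 + o\right)$)
$J{\left(-3,2 \right)} b = - 3 \left(-1 + 2\right) \left(-159\right) = \left(-3\right) 1 \left(-159\right) = \left(-3\right) \left(-159\right) = 477$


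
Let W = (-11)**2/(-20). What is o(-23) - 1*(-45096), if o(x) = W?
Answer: 901799/20 ≈ 45090.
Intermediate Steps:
W = -121/20 (W = 121*(-1/20) = -121/20 ≈ -6.0500)
o(x) = -121/20
o(-23) - 1*(-45096) = -121/20 - 1*(-45096) = -121/20 + 45096 = 901799/20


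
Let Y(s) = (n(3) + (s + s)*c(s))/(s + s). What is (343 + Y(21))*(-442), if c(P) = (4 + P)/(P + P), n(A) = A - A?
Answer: -3189251/21 ≈ -1.5187e+5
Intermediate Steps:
n(A) = 0
c(P) = (4 + P)/(2*P) (c(P) = (4 + P)/((2*P)) = (4 + P)*(1/(2*P)) = (4 + P)/(2*P))
Y(s) = (4 + s)/(2*s) (Y(s) = (0 + (s + s)*((4 + s)/(2*s)))/(s + s) = (0 + (2*s)*((4 + s)/(2*s)))/((2*s)) = (0 + (4 + s))*(1/(2*s)) = (4 + s)*(1/(2*s)) = (4 + s)/(2*s))
(343 + Y(21))*(-442) = (343 + (½)*(4 + 21)/21)*(-442) = (343 + (½)*(1/21)*25)*(-442) = (343 + 25/42)*(-442) = (14431/42)*(-442) = -3189251/21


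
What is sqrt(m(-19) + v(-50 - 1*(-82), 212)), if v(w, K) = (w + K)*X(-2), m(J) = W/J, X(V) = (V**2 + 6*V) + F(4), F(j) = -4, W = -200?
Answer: 26*I*sqrt(1558)/19 ≈ 54.014*I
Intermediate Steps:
X(V) = -4 + V**2 + 6*V (X(V) = (V**2 + 6*V) - 4 = -4 + V**2 + 6*V)
m(J) = -200/J
v(w, K) = -12*K - 12*w (v(w, K) = (w + K)*(-4 + (-2)**2 + 6*(-2)) = (K + w)*(-4 + 4 - 12) = (K + w)*(-12) = -12*K - 12*w)
sqrt(m(-19) + v(-50 - 1*(-82), 212)) = sqrt(-200/(-19) + (-12*212 - 12*(-50 - 1*(-82)))) = sqrt(-200*(-1/19) + (-2544 - 12*(-50 + 82))) = sqrt(200/19 + (-2544 - 12*32)) = sqrt(200/19 + (-2544 - 384)) = sqrt(200/19 - 2928) = sqrt(-55432/19) = 26*I*sqrt(1558)/19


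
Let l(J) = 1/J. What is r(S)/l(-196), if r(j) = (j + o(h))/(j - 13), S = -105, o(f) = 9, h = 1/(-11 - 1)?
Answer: -9408/59 ≈ -159.46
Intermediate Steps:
h = -1/12 (h = 1/(-12) = -1/12 ≈ -0.083333)
r(j) = (9 + j)/(-13 + j) (r(j) = (j + 9)/(j - 13) = (9 + j)/(-13 + j))
r(S)/l(-196) = ((9 - 105)/(-13 - 105))/(1/(-196)) = (-96/(-118))/(-1/196) = -1/118*(-96)*(-196) = (48/59)*(-196) = -9408/59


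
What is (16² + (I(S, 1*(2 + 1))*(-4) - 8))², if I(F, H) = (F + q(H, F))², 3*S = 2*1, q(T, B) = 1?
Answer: 4545424/81 ≈ 56116.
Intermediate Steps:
S = ⅔ (S = (2*1)/3 = (⅓)*2 = ⅔ ≈ 0.66667)
I(F, H) = (1 + F)² (I(F, H) = (F + 1)² = (1 + F)²)
(16² + (I(S, 1*(2 + 1))*(-4) - 8))² = (16² + ((1 + ⅔)²*(-4) - 8))² = (256 + ((5/3)²*(-4) - 8))² = (256 + ((25/9)*(-4) - 8))² = (256 + (-100/9 - 8))² = (256 - 172/9)² = (2132/9)² = 4545424/81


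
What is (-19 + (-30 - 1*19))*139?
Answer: -9452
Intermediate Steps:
(-19 + (-30 - 1*19))*139 = (-19 + (-30 - 19))*139 = (-19 - 49)*139 = -68*139 = -9452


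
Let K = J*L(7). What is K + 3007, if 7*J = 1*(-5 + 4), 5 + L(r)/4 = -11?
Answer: 21113/7 ≈ 3016.1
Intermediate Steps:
L(r) = -64 (L(r) = -20 + 4*(-11) = -20 - 44 = -64)
J = -1/7 (J = (1*(-5 + 4))/7 = (1*(-1))/7 = (1/7)*(-1) = -1/7 ≈ -0.14286)
K = 64/7 (K = -1/7*(-64) = 64/7 ≈ 9.1429)
K + 3007 = 64/7 + 3007 = 21113/7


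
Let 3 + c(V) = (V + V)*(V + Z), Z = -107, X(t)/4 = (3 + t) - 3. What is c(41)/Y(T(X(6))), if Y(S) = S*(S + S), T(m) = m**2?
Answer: -1805/221184 ≈ -0.0081606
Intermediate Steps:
X(t) = 4*t (X(t) = 4*((3 + t) - 3) = 4*t)
c(V) = -3 + 2*V*(-107 + V) (c(V) = -3 + (V + V)*(V - 107) = -3 + (2*V)*(-107 + V) = -3 + 2*V*(-107 + V))
Y(S) = 2*S**2 (Y(S) = S*(2*S) = 2*S**2)
c(41)/Y(T(X(6))) = (-3 - 214*41 + 2*41**2)/((2*((4*6)**2)**2)) = (-3 - 8774 + 2*1681)/((2*(24**2)**2)) = (-3 - 8774 + 3362)/((2*576**2)) = -5415/(2*331776) = -5415/663552 = -5415*1/663552 = -1805/221184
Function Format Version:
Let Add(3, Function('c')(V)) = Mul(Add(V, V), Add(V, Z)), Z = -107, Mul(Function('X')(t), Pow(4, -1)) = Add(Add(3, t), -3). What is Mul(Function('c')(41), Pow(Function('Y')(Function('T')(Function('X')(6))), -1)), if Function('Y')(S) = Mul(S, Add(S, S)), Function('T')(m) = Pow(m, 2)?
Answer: Rational(-1805, 221184) ≈ -0.0081606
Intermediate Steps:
Function('X')(t) = Mul(4, t) (Function('X')(t) = Mul(4, Add(Add(3, t), -3)) = Mul(4, t))
Function('c')(V) = Add(-3, Mul(2, V, Add(-107, V))) (Function('c')(V) = Add(-3, Mul(Add(V, V), Add(V, -107))) = Add(-3, Mul(Mul(2, V), Add(-107, V))) = Add(-3, Mul(2, V, Add(-107, V))))
Function('Y')(S) = Mul(2, Pow(S, 2)) (Function('Y')(S) = Mul(S, Mul(2, S)) = Mul(2, Pow(S, 2)))
Mul(Function('c')(41), Pow(Function('Y')(Function('T')(Function('X')(6))), -1)) = Mul(Add(-3, Mul(-214, 41), Mul(2, Pow(41, 2))), Pow(Mul(2, Pow(Pow(Mul(4, 6), 2), 2)), -1)) = Mul(Add(-3, -8774, Mul(2, 1681)), Pow(Mul(2, Pow(Pow(24, 2), 2)), -1)) = Mul(Add(-3, -8774, 3362), Pow(Mul(2, Pow(576, 2)), -1)) = Mul(-5415, Pow(Mul(2, 331776), -1)) = Mul(-5415, Pow(663552, -1)) = Mul(-5415, Rational(1, 663552)) = Rational(-1805, 221184)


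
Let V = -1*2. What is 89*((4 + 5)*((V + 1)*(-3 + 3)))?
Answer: 0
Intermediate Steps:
V = -2
89*((4 + 5)*((V + 1)*(-3 + 3))) = 89*((4 + 5)*((-2 + 1)*(-3 + 3))) = 89*(9*(-1*0)) = 89*(9*0) = 89*0 = 0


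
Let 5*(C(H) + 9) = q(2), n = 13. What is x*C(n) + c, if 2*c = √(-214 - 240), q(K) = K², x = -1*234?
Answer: 9594/5 + I*√454/2 ≈ 1918.8 + 10.654*I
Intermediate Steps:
x = -234
C(H) = -41/5 (C(H) = -9 + (⅕)*2² = -9 + (⅕)*4 = -9 + ⅘ = -41/5)
c = I*√454/2 (c = √(-214 - 240)/2 = √(-454)/2 = (I*√454)/2 = I*√454/2 ≈ 10.654*I)
x*C(n) + c = -234*(-41/5) + I*√454/2 = 9594/5 + I*√454/2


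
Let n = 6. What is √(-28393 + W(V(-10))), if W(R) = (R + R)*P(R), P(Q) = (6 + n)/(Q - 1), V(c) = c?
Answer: I*√3432913/11 ≈ 168.44*I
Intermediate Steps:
P(Q) = 12/(-1 + Q) (P(Q) = (6 + 6)/(Q - 1) = 12/(-1 + Q))
W(R) = 24*R/(-1 + R) (W(R) = (R + R)*(12/(-1 + R)) = (2*R)*(12/(-1 + R)) = 24*R/(-1 + R))
√(-28393 + W(V(-10))) = √(-28393 + 24*(-10)/(-1 - 10)) = √(-28393 + 24*(-10)/(-11)) = √(-28393 + 24*(-10)*(-1/11)) = √(-28393 + 240/11) = √(-312083/11) = I*√3432913/11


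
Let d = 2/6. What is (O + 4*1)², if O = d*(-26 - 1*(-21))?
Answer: 49/9 ≈ 5.4444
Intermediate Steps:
d = ⅓ (d = 2*(⅙) = ⅓ ≈ 0.33333)
O = -5/3 (O = (-26 - 1*(-21))/3 = (-26 + 21)/3 = (⅓)*(-5) = -5/3 ≈ -1.6667)
(O + 4*1)² = (-5/3 + 4*1)² = (-5/3 + 4)² = (7/3)² = 49/9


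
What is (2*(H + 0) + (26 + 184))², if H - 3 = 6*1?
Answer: 51984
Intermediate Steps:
H = 9 (H = 3 + 6*1 = 3 + 6 = 9)
(2*(H + 0) + (26 + 184))² = (2*(9 + 0) + (26 + 184))² = (2*9 + 210)² = (18 + 210)² = 228² = 51984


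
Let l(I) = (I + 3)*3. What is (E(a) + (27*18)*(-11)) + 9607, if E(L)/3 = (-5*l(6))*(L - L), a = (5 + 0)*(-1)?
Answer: 4261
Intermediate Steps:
a = -5 (a = 5*(-1) = -5)
l(I) = 9 + 3*I (l(I) = (3 + I)*3 = 9 + 3*I)
E(L) = 0 (E(L) = 3*((-5*(9 + 3*6))*(L - L)) = 3*(-5*(9 + 18)*0) = 3*(-5*27*0) = 3*(-135*0) = 3*0 = 0)
(E(a) + (27*18)*(-11)) + 9607 = (0 + (27*18)*(-11)) + 9607 = (0 + 486*(-11)) + 9607 = (0 - 5346) + 9607 = -5346 + 9607 = 4261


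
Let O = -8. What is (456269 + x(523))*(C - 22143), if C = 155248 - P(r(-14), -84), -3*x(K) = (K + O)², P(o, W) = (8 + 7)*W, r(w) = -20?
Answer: 148282795430/3 ≈ 4.9428e+10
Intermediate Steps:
P(o, W) = 15*W
x(K) = -(-8 + K)²/3 (x(K) = -(K - 8)²/3 = -(-8 + K)²/3)
C = 156508 (C = 155248 - 15*(-84) = 155248 - 1*(-1260) = 155248 + 1260 = 156508)
(456269 + x(523))*(C - 22143) = (456269 - (-8 + 523)²/3)*(156508 - 22143) = (456269 - ⅓*515²)*134365 = (456269 - ⅓*265225)*134365 = (456269 - 265225/3)*134365 = (1103582/3)*134365 = 148282795430/3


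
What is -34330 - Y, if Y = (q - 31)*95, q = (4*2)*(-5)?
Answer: -27585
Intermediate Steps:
q = -40 (q = 8*(-5) = -40)
Y = -6745 (Y = (-40 - 31)*95 = -71*95 = -6745)
-34330 - Y = -34330 - 1*(-6745) = -34330 + 6745 = -27585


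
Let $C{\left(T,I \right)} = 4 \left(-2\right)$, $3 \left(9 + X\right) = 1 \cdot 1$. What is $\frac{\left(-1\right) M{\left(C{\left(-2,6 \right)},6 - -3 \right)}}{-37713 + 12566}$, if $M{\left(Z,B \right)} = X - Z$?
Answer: $- \frac{2}{75441} \approx -2.6511 \cdot 10^{-5}$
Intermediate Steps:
$X = - \frac{26}{3}$ ($X = -9 + \frac{1 \cdot 1}{3} = -9 + \frac{1}{3} \cdot 1 = -9 + \frac{1}{3} = - \frac{26}{3} \approx -8.6667$)
$C{\left(T,I \right)} = -8$
$M{\left(Z,B \right)} = - \frac{26}{3} - Z$
$\frac{\left(-1\right) M{\left(C{\left(-2,6 \right)},6 - -3 \right)}}{-37713 + 12566} = \frac{\left(-1\right) \left(- \frac{26}{3} - -8\right)}{-37713 + 12566} = \frac{\left(-1\right) \left(- \frac{26}{3} + 8\right)}{-25147} = - \frac{\left(-1\right) \left(- \frac{2}{3}\right)}{25147} = \left(- \frac{1}{25147}\right) \frac{2}{3} = - \frac{2}{75441}$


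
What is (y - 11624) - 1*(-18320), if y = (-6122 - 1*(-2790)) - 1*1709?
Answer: 1655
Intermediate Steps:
y = -5041 (y = (-6122 + 2790) - 1709 = -3332 - 1709 = -5041)
(y - 11624) - 1*(-18320) = (-5041 - 11624) - 1*(-18320) = -16665 + 18320 = 1655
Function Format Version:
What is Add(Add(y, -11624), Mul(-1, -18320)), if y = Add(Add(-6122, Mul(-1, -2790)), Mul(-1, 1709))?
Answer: 1655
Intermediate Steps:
y = -5041 (y = Add(Add(-6122, 2790), -1709) = Add(-3332, -1709) = -5041)
Add(Add(y, -11624), Mul(-1, -18320)) = Add(Add(-5041, -11624), Mul(-1, -18320)) = Add(-16665, 18320) = 1655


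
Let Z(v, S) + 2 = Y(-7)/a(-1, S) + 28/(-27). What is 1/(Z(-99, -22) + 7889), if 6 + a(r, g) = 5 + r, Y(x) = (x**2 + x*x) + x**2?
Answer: 54/421873 ≈ 0.00012800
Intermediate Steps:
Y(x) = 3*x**2 (Y(x) = (x**2 + x**2) + x**2 = 2*x**2 + x**2 = 3*x**2)
a(r, g) = -1 + r (a(r, g) = -6 + (5 + r) = -1 + r)
Z(v, S) = -4133/54 (Z(v, S) = -2 + ((3*(-7)**2)/(-1 - 1) + 28/(-27)) = -2 + ((3*49)/(-2) + 28*(-1/27)) = -2 + (147*(-1/2) - 28/27) = -2 + (-147/2 - 28/27) = -2 - 4025/54 = -4133/54)
1/(Z(-99, -22) + 7889) = 1/(-4133/54 + 7889) = 1/(421873/54) = 54/421873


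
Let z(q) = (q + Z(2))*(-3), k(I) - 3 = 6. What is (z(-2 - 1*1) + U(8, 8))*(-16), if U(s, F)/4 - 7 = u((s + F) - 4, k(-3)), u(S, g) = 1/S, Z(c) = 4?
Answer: -1216/3 ≈ -405.33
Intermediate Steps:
k(I) = 9 (k(I) = 3 + 6 = 9)
U(s, F) = 28 + 4/(-4 + F + s) (U(s, F) = 28 + 4/((s + F) - 4) = 28 + 4/((F + s) - 4) = 28 + 4/(-4 + F + s))
z(q) = -12 - 3*q (z(q) = (q + 4)*(-3) = (4 + q)*(-3) = -12 - 3*q)
(z(-2 - 1*1) + U(8, 8))*(-16) = ((-12 - 3*(-2 - 1*1)) + (28 + 4/(-4 + 8 + 8)))*(-16) = ((-12 - 3*(-2 - 1)) + (28 + 4/12))*(-16) = ((-12 - 3*(-3)) + (28 + 4*(1/12)))*(-16) = ((-12 + 9) + (28 + ⅓))*(-16) = (-3 + 85/3)*(-16) = (76/3)*(-16) = -1216/3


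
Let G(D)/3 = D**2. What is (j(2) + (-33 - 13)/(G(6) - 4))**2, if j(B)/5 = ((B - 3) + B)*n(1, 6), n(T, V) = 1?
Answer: 56169/2704 ≈ 20.773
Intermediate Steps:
G(D) = 3*D**2
j(B) = -15 + 10*B (j(B) = 5*(((B - 3) + B)*1) = 5*(((-3 + B) + B)*1) = 5*((-3 + 2*B)*1) = 5*(-3 + 2*B) = -15 + 10*B)
(j(2) + (-33 - 13)/(G(6) - 4))**2 = ((-15 + 10*2) + (-33 - 13)/(3*6**2 - 4))**2 = ((-15 + 20) - 46/(3*36 - 4))**2 = (5 - 46/(108 - 4))**2 = (5 - 46/104)**2 = (5 - 46*1/104)**2 = (5 - 23/52)**2 = (237/52)**2 = 56169/2704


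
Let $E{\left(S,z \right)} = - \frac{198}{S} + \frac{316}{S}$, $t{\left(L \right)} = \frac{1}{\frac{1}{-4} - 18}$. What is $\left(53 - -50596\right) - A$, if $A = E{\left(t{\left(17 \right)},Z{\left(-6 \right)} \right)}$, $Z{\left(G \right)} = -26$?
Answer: $\frac{105605}{2} \approx 52803.0$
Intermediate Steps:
$t{\left(L \right)} = - \frac{4}{73}$ ($t{\left(L \right)} = \frac{1}{- \frac{1}{4} - 18} = \frac{1}{- \frac{73}{4}} = - \frac{4}{73}$)
$E{\left(S,z \right)} = \frac{118}{S}$
$A = - \frac{4307}{2}$ ($A = \frac{118}{- \frac{4}{73}} = 118 \left(- \frac{73}{4}\right) = - \frac{4307}{2} \approx -2153.5$)
$\left(53 - -50596\right) - A = \left(53 - -50596\right) - - \frac{4307}{2} = \left(53 + 50596\right) + \frac{4307}{2} = 50649 + \frac{4307}{2} = \frac{105605}{2}$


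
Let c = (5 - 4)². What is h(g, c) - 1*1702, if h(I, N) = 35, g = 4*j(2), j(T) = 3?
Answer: -1667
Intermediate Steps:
c = 1 (c = 1² = 1)
g = 12 (g = 4*3 = 12)
h(g, c) - 1*1702 = 35 - 1*1702 = 35 - 1702 = -1667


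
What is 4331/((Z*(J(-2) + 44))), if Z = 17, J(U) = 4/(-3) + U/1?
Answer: 213/34 ≈ 6.2647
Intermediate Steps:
J(U) = -4/3 + U (J(U) = 4*(-⅓) + U*1 = -4/3 + U)
4331/((Z*(J(-2) + 44))) = 4331/((17*((-4/3 - 2) + 44))) = 4331/((17*(-10/3 + 44))) = 4331/((17*(122/3))) = 4331/(2074/3) = 4331*(3/2074) = 213/34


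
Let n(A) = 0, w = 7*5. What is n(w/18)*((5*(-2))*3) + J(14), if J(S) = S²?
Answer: 196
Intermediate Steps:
w = 35
n(w/18)*((5*(-2))*3) + J(14) = 0*((5*(-2))*3) + 14² = 0*(-10*3) + 196 = 0*(-30) + 196 = 0 + 196 = 196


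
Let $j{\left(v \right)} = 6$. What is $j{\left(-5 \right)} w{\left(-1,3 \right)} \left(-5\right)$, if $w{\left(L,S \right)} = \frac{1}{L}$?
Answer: $30$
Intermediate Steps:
$j{\left(-5 \right)} w{\left(-1,3 \right)} \left(-5\right) = \frac{6}{-1} \left(-5\right) = 6 \left(-1\right) \left(-5\right) = \left(-6\right) \left(-5\right) = 30$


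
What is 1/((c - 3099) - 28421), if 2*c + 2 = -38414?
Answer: -1/50728 ≈ -1.9713e-5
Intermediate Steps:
c = -19208 (c = -1 + (½)*(-38414) = -1 - 19207 = -19208)
1/((c - 3099) - 28421) = 1/((-19208 - 3099) - 28421) = 1/(-22307 - 28421) = 1/(-50728) = -1/50728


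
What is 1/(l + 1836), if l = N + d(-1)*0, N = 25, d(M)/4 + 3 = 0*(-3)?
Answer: 1/1861 ≈ 0.00053735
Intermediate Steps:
d(M) = -12 (d(M) = -12 + 4*(0*(-3)) = -12 + 4*0 = -12 + 0 = -12)
l = 25 (l = 25 - 12*0 = 25 + 0 = 25)
1/(l + 1836) = 1/(25 + 1836) = 1/1861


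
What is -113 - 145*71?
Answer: -10408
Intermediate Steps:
-113 - 145*71 = -113 - 10295 = -10408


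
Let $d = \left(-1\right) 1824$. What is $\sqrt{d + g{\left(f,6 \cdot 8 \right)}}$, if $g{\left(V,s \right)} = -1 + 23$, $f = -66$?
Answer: $i \sqrt{1802} \approx 42.45 i$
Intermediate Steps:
$d = -1824$
$g{\left(V,s \right)} = 22$
$\sqrt{d + g{\left(f,6 \cdot 8 \right)}} = \sqrt{-1824 + 22} = \sqrt{-1802} = i \sqrt{1802}$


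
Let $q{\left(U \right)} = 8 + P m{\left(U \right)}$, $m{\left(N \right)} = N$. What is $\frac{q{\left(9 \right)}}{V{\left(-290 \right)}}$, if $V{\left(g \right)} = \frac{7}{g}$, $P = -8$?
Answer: $\frac{18560}{7} \approx 2651.4$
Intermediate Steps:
$q{\left(U \right)} = 8 - 8 U$
$\frac{q{\left(9 \right)}}{V{\left(-290 \right)}} = \frac{8 - 72}{7 \frac{1}{-290}} = \frac{8 - 72}{7 \left(- \frac{1}{290}\right)} = - \frac{64}{- \frac{7}{290}} = \left(-64\right) \left(- \frac{290}{7}\right) = \frac{18560}{7}$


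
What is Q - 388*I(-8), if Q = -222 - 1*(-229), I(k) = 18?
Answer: -6977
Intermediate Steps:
Q = 7 (Q = -222 + 229 = 7)
Q - 388*I(-8) = 7 - 388*18 = 7 - 6984 = -6977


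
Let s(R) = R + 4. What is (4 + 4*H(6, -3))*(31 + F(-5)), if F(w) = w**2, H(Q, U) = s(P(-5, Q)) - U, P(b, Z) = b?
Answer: 672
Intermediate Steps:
s(R) = 4 + R
H(Q, U) = -1 - U (H(Q, U) = (4 - 5) - U = -1 - U)
(4 + 4*H(6, -3))*(31 + F(-5)) = (4 + 4*(-1 - 1*(-3)))*(31 + (-5)**2) = (4 + 4*(-1 + 3))*(31 + 25) = (4 + 4*2)*56 = (4 + 8)*56 = 12*56 = 672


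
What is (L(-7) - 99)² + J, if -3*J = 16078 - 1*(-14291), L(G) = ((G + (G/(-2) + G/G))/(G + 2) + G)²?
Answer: -110439/16 ≈ -6902.4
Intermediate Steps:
L(G) = (G + (1 + G/2)/(2 + G))² (L(G) = ((G + (G*(-½) + 1))/(2 + G) + G)² = ((G + (-G/2 + 1))/(2 + G) + G)² = ((G + (1 - G/2))/(2 + G) + G)² = ((1 + G/2)/(2 + G) + G)² = (G + (1 + G/2)/(2 + G))²)
J = -10123 (J = -(16078 - 1*(-14291))/3 = -(16078 + 14291)/3 = -⅓*30369 = -10123)
(L(-7) - 99)² + J = ((¼ - 7 + (-7)²) - 99)² - 10123 = ((¼ - 7 + 49) - 99)² - 10123 = (169/4 - 99)² - 10123 = (-227/4)² - 10123 = 51529/16 - 10123 = -110439/16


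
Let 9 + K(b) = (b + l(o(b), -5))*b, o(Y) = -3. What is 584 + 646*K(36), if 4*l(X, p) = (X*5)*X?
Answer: 1093616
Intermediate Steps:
l(X, p) = 5*X²/4 (l(X, p) = ((X*5)*X)/4 = ((5*X)*X)/4 = (5*X²)/4 = 5*X²/4)
K(b) = -9 + b*(45/4 + b) (K(b) = -9 + (b + (5/4)*(-3)²)*b = -9 + (b + (5/4)*9)*b = -9 + (b + 45/4)*b = -9 + (45/4 + b)*b = -9 + b*(45/4 + b))
584 + 646*K(36) = 584 + 646*(-9 + 36² + (45/4)*36) = 584 + 646*(-9 + 1296 + 405) = 584 + 646*1692 = 584 + 1093032 = 1093616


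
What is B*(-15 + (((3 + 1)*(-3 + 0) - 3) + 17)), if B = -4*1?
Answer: 52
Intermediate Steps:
B = -4
B*(-15 + (((3 + 1)*(-3 + 0) - 3) + 17)) = -4*(-15 + (((3 + 1)*(-3 + 0) - 3) + 17)) = -4*(-15 + ((4*(-3) - 3) + 17)) = -4*(-15 + ((-12 - 3) + 17)) = -4*(-15 + (-15 + 17)) = -4*(-15 + 2) = -4*(-13) = 52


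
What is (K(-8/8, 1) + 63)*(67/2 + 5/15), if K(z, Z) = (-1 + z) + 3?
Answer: 6496/3 ≈ 2165.3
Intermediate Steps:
K(z, Z) = 2 + z
(K(-8/8, 1) + 63)*(67/2 + 5/15) = ((2 - 8/8) + 63)*(67/2 + 5/15) = ((2 - 8*⅛) + 63)*(67*(½) + 5*(1/15)) = ((2 - 1) + 63)*(67/2 + ⅓) = (1 + 63)*(203/6) = 64*(203/6) = 6496/3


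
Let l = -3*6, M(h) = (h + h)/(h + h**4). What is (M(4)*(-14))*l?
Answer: 504/65 ≈ 7.7538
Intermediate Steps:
M(h) = 2*h/(h + h**4) (M(h) = (2*h)/(h + h**4) = 2*h/(h + h**4))
l = -18
(M(4)*(-14))*l = ((2/(1 + 4**3))*(-14))*(-18) = ((2/(1 + 64))*(-14))*(-18) = ((2/65)*(-14))*(-18) = -28/65*(-18) = 504/65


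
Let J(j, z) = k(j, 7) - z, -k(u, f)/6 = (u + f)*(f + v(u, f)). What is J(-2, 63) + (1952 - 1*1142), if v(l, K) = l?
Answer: 597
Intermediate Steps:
k(u, f) = -6*(f + u)² (k(u, f) = -6*(u + f)*(f + u) = -6*(f + u)*(f + u) = -6*(f + u)²)
J(j, z) = -294 - z - 84*j - 6*j² (J(j, z) = (-6*7² - 6*j² - 12*7*j) - z = (-6*49 - 6*j² - 84*j) - z = (-294 - 6*j² - 84*j) - z = (-294 - 84*j - 6*j²) - z = -294 - z - 84*j - 6*j²)
J(-2, 63) + (1952 - 1*1142) = (-294 - 1*63 - 84*(-2) - 6*(-2)²) + (1952 - 1*1142) = (-294 - 63 + 168 - 6*4) + (1952 - 1142) = (-294 - 63 + 168 - 24) + 810 = -213 + 810 = 597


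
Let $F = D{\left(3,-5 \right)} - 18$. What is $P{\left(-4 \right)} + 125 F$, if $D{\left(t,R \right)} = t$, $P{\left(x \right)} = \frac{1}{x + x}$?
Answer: $- \frac{15001}{8} \approx -1875.1$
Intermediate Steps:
$P{\left(x \right)} = \frac{1}{2 x}$
$F = -15$ ($F = 3 - 18 = -15$)
$P{\left(-4 \right)} + 125 F = \frac{1}{2 \left(-4\right)} + 125 \left(-15\right) = \frac{1}{2} \left(- \frac{1}{4}\right) - 1875 = - \frac{1}{8} - 1875 = - \frac{15001}{8}$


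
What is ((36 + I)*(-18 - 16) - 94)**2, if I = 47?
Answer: 8503056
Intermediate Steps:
((36 + I)*(-18 - 16) - 94)**2 = ((36 + 47)*(-18 - 16) - 94)**2 = (83*(-34) - 94)**2 = (-2822 - 94)**2 = (-2916)**2 = 8503056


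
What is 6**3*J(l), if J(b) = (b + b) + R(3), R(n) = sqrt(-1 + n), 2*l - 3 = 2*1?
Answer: 1080 + 216*sqrt(2) ≈ 1385.5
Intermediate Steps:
l = 5/2 (l = 3/2 + (2*1)/2 = 3/2 + (1/2)*2 = 3/2 + 1 = 5/2 ≈ 2.5000)
J(b) = sqrt(2) + 2*b (J(b) = (b + b) + sqrt(-1 + 3) = 2*b + sqrt(2) = sqrt(2) + 2*b)
6**3*J(l) = 6**3*(sqrt(2) + 2*(5/2)) = 216*(sqrt(2) + 5) = 216*(5 + sqrt(2)) = 1080 + 216*sqrt(2)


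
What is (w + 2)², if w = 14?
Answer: 256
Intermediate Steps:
(w + 2)² = (14 + 2)² = 16² = 256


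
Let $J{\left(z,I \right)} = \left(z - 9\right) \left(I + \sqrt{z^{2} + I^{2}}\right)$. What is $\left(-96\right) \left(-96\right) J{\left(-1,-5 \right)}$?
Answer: $460800 - 92160 \sqrt{26} \approx -9125.6$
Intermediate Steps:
$J{\left(z,I \right)} = \left(-9 + z\right) \left(I + \sqrt{I^{2} + z^{2}}\right)$
$\left(-96\right) \left(-96\right) J{\left(-1,-5 \right)} = \left(-96\right) \left(-96\right) \left(\left(-9\right) \left(-5\right) - 9 \sqrt{\left(-5\right)^{2} + \left(-1\right)^{2}} - -5 - \sqrt{\left(-5\right)^{2} + \left(-1\right)^{2}}\right) = 9216 \left(45 - 9 \sqrt{25 + 1} + 5 - \sqrt{25 + 1}\right) = 9216 \left(45 - 9 \sqrt{26} + 5 - \sqrt{26}\right) = 9216 \left(50 - 10 \sqrt{26}\right) = 460800 - 92160 \sqrt{26}$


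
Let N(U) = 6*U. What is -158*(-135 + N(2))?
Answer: 19434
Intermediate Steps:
-158*(-135 + N(2)) = -158*(-135 + 6*2) = -158*(-135 + 12) = -158*(-123) = 19434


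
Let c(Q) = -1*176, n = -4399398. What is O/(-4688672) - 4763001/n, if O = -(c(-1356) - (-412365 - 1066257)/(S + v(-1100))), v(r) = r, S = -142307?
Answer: 266872417359227201/246508676534127216 ≈ 1.0826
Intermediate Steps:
c(Q) = -176
O = 26718254/143407 (O = -(-176 - (-412365 - 1066257)/(-142307 - 1100)) = -(-176 - (-1478622)/(-143407)) = -(-176 - (-1478622)*(-1)/143407) = -(-176 - 1*1478622/143407) = -(-176 - 1478622/143407) = -1*(-26718254/143407) = 26718254/143407 ≈ 186.31)
O/(-4688672) - 4763001/n = (26718254/143407)/(-4688672) - 4763001/(-4399398) = (26718254/143407)*(-1/4688672) - 4763001*(-1/4399398) = -13359127/336194192752 + 1587667/1466466 = 266872417359227201/246508676534127216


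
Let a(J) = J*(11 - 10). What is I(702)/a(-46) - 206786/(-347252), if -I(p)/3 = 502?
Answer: 133118417/3993398 ≈ 33.335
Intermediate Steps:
I(p) = -1506 (I(p) = -3*502 = -1506)
a(J) = J (a(J) = J*1 = J)
I(702)/a(-46) - 206786/(-347252) = -1506/(-46) - 206786/(-347252) = -1506*(-1/46) - 206786*(-1/347252) = 753/23 + 103393/173626 = 133118417/3993398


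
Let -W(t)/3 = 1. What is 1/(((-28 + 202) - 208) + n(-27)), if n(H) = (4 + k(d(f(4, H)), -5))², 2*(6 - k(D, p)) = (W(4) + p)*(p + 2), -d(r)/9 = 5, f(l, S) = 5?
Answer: -1/30 ≈ -0.033333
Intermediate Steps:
d(r) = -45 (d(r) = -9*5 = -45)
W(t) = -3 (W(t) = -3*1 = -3)
k(D, p) = 6 - (-3 + p)*(2 + p)/2 (k(D, p) = 6 - (-3 + p)*(p + 2)/2 = 6 - (-3 + p)*(2 + p)/2)
n(H) = 4 (n(H) = (4 + (9 + (½)*(-5) - ½*(-5)²))² = (4 + (9 - 5/2 - ½*25))² = (4 + (9 - 5/2 - 25/2))² = (4 - 6)² = (-2)² = 4)
1/(((-28 + 202) - 208) + n(-27)) = 1/(((-28 + 202) - 208) + 4) = 1/((174 - 208) + 4) = 1/(-34 + 4) = 1/(-30) = -1/30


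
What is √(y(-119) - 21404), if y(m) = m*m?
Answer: I*√7243 ≈ 85.106*I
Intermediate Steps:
y(m) = m²
√(y(-119) - 21404) = √((-119)² - 21404) = √(14161 - 21404) = √(-7243) = I*√7243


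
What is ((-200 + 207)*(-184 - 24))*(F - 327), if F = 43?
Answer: 413504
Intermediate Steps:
((-200 + 207)*(-184 - 24))*(F - 327) = ((-200 + 207)*(-184 - 24))*(43 - 327) = (7*(-208))*(-284) = -1456*(-284) = 413504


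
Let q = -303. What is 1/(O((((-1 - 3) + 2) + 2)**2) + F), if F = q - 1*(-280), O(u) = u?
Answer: -1/23 ≈ -0.043478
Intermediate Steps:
F = -23 (F = -303 - 1*(-280) = -303 + 280 = -23)
1/(O((((-1 - 3) + 2) + 2)**2) + F) = 1/((((-1 - 3) + 2) + 2)**2 - 23) = 1/(((-4 + 2) + 2)**2 - 23) = 1/((-2 + 2)**2 - 23) = 1/(0**2 - 23) = 1/(0 - 23) = 1/(-23) = -1/23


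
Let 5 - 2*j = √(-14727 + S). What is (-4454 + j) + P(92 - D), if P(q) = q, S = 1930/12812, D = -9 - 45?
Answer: -8611/2 - I*√604343301982/12812 ≈ -4305.5 - 60.677*I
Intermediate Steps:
D = -54
S = 965/6406 (S = 1930*(1/12812) = 965/6406 ≈ 0.15064)
j = 5/2 - I*√604343301982/12812 (j = 5/2 - √(-14727 + 965/6406)/2 = 5/2 - I*√604343301982/12812 ≈ 2.5 - 60.677*I)
(-4454 + j) + P(92 - D) = (-4454 + (5/2 - I*√604343301982/12812)) + (92 - 1*(-54)) = (-8903/2 - I*√604343301982/12812) + (92 + 54) = (-8903/2 - I*√604343301982/12812) + 146 = -8611/2 - I*√604343301982/12812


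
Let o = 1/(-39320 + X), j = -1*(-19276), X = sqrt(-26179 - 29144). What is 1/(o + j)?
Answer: 29802965189228/574481956229626609 + 9*I*sqrt(683)/574481956229626609 ≈ 5.1878e-5 + 4.0943e-16*I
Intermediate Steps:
X = 9*I*sqrt(683) (X = sqrt(-55323) = 9*I*sqrt(683) ≈ 235.21*I)
j = 19276
o = 1/(-39320 + 9*I*sqrt(683)) ≈ -2.5431e-5 - 1.521e-7*I
1/(o + j) = 1/((-39320/1546117723 - 9*I*sqrt(683)/1546117723) + 19276) = 1/(29802965189228/1546117723 - 9*I*sqrt(683)/1546117723)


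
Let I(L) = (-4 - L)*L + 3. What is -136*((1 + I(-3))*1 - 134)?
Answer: 17272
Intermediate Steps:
I(L) = 3 + L*(-4 - L) (I(L) = L*(-4 - L) + 3 = 3 + L*(-4 - L))
-136*((1 + I(-3))*1 - 134) = -136*((1 + (3 - 1*(-3)² - 4*(-3)))*1 - 134) = -136*((1 + (3 - 1*9 + 12))*1 - 134) = -136*((1 + (3 - 9 + 12))*1 - 134) = -136*((1 + 6)*1 - 134) = -136*(7*1 - 134) = -136*(7 - 134) = -136*(-127) = 17272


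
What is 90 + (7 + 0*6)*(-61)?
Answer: -337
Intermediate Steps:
90 + (7 + 0*6)*(-61) = 90 + (7 + 0)*(-61) = 90 + 7*(-61) = 90 - 427 = -337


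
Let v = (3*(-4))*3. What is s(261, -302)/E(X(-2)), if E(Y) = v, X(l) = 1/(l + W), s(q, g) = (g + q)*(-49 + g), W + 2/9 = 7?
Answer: -1599/4 ≈ -399.75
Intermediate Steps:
W = 61/9 (W = -2/9 + 7 = 61/9 ≈ 6.7778)
s(q, g) = (-49 + g)*(g + q)
v = -36 (v = -12*3 = -36)
X(l) = 1/(61/9 + l) (X(l) = 1/(l + 61/9) = 1/(61/9 + l))
E(Y) = -36
s(261, -302)/E(X(-2)) = ((-302)**2 - 49*(-302) - 49*261 - 302*261)/(-36) = (91204 + 14798 - 12789 - 78822)*(-1/36) = 14391*(-1/36) = -1599/4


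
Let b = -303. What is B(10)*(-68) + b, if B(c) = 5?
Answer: -643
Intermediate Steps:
B(10)*(-68) + b = 5*(-68) - 303 = -340 - 303 = -643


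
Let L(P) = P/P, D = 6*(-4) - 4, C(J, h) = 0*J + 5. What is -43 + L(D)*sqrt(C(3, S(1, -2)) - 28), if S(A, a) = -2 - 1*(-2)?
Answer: -43 + I*sqrt(23) ≈ -43.0 + 4.7958*I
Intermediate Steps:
S(A, a) = 0 (S(A, a) = -2 + 2 = 0)
C(J, h) = 5 (C(J, h) = 0 + 5 = 5)
D = -28 (D = -24 - 4 = -28)
L(P) = 1
-43 + L(D)*sqrt(C(3, S(1, -2)) - 28) = -43 + 1*sqrt(5 - 28) = -43 + 1*sqrt(-23) = -43 + 1*(I*sqrt(23)) = -43 + I*sqrt(23)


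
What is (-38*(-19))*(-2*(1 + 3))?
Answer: -5776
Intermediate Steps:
(-38*(-19))*(-2*(1 + 3)) = 722*(-2*4) = 722*(-8) = -5776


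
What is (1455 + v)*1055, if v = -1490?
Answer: -36925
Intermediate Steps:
(1455 + v)*1055 = (1455 - 1490)*1055 = -35*1055 = -36925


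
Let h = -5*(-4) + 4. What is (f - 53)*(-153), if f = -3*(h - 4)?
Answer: 17289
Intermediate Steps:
h = 24 (h = 20 + 4 = 24)
f = -60 (f = -3*(24 - 4) = -3*20 = -60)
(f - 53)*(-153) = (-60 - 53)*(-153) = -113*(-153) = 17289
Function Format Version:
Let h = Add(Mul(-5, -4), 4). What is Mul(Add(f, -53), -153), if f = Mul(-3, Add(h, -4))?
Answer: 17289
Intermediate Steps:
h = 24 (h = Add(20, 4) = 24)
f = -60 (f = Mul(-3, Add(24, -4)) = Mul(-3, 20) = -60)
Mul(Add(f, -53), -153) = Mul(Add(-60, -53), -153) = Mul(-113, -153) = 17289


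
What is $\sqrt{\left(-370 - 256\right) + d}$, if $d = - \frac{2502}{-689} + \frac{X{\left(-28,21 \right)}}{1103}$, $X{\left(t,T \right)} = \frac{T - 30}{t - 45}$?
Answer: $\frac{i \sqrt{1915502924189050157}}{55477591} \approx 24.947 i$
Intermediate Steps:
$X{\left(t,T \right)} = \frac{-30 + T}{-45 + t}$
$d = \frac{201464739}{55477591}$ ($d = - \frac{2502}{-689} + \frac{\frac{1}{-45 - 28} \left(-30 + 21\right)}{1103} = \left(-2502\right) \left(- \frac{1}{689}\right) + \frac{1}{-73} \left(-9\right) \frac{1}{1103} = \frac{2502}{689} + \left(- \frac{1}{73}\right) \left(-9\right) \frac{1}{1103} = \frac{2502}{689} + \frac{9}{73} \cdot \frac{1}{1103} = \frac{2502}{689} + \frac{9}{80519} = \frac{201464739}{55477591} \approx 3.6315$)
$\sqrt{\left(-370 - 256\right) + d} = \sqrt{\left(-370 - 256\right) + \frac{201464739}{55477591}} = \sqrt{-626 + \frac{201464739}{55477591}} = \sqrt{- \frac{34527507227}{55477591}} = \frac{i \sqrt{1915502924189050157}}{55477591}$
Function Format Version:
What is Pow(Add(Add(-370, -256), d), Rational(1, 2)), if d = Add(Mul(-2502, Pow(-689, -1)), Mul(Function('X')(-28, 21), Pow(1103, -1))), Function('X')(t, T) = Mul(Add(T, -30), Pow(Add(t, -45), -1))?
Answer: Mul(Rational(1, 55477591), I, Pow(1915502924189050157, Rational(1, 2))) ≈ Mul(24.947, I)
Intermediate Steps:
Function('X')(t, T) = Mul(Pow(Add(-45, t), -1), Add(-30, T)) (Function('X')(t, T) = Mul(Add(-30, T), Pow(Add(-45, t), -1)) = Mul(Pow(Add(-45, t), -1), Add(-30, T)))
d = Rational(201464739, 55477591) (d = Add(Mul(-2502, Pow(-689, -1)), Mul(Mul(Pow(Add(-45, -28), -1), Add(-30, 21)), Pow(1103, -1))) = Add(Mul(-2502, Rational(-1, 689)), Mul(Mul(Pow(-73, -1), -9), Rational(1, 1103))) = Add(Rational(2502, 689), Mul(Mul(Rational(-1, 73), -9), Rational(1, 1103))) = Add(Rational(2502, 689), Mul(Rational(9, 73), Rational(1, 1103))) = Add(Rational(2502, 689), Rational(9, 80519)) = Rational(201464739, 55477591) ≈ 3.6315)
Pow(Add(Add(-370, -256), d), Rational(1, 2)) = Pow(Add(Add(-370, -256), Rational(201464739, 55477591)), Rational(1, 2)) = Pow(Add(-626, Rational(201464739, 55477591)), Rational(1, 2)) = Pow(Rational(-34527507227, 55477591), Rational(1, 2)) = Mul(Rational(1, 55477591), I, Pow(1915502924189050157, Rational(1, 2)))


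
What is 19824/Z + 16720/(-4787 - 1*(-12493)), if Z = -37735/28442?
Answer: -2172137738824/145392955 ≈ -14940.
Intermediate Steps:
Z = -37735/28442 (Z = -37735*1/28442 = -37735/28442 ≈ -1.3267)
19824/Z + 16720/(-4787 - 1*(-12493)) = 19824/(-37735/28442) + 16720/(-4787 - 1*(-12493)) = 19824*(-28442/37735) + 16720/(-4787 + 12493) = -563834208/37735 + 16720/7706 = -563834208/37735 + 16720*(1/7706) = -563834208/37735 + 8360/3853 = -2172137738824/145392955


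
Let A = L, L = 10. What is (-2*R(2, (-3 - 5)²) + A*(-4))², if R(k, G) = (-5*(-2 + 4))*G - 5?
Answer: 1562500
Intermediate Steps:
A = 10
R(k, G) = -5 - 10*G (R(k, G) = (-5*2)*G - 5 = -10*G - 5 = -5 - 10*G)
(-2*R(2, (-3 - 5)²) + A*(-4))² = (-2*(-5 - 10*(-3 - 5)²) + 10*(-4))² = (-2*(-5 - 10*(-8)²) - 40)² = (-2*(-5 - 10*64) - 40)² = (-2*(-5 - 640) - 40)² = (-2*(-645) - 40)² = (1290 - 40)² = 1250² = 1562500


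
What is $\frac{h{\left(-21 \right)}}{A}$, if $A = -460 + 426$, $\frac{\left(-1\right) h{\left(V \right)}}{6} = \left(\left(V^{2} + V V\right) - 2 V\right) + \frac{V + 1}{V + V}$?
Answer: $\frac{1142}{7} \approx 163.14$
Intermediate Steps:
$h{\left(V \right)} = - 12 V^{2} + 12 V - \frac{3 \left(1 + V\right)}{V}$ ($h{\left(V \right)} = - 6 \left(\left(\left(V^{2} + V V\right) - 2 V\right) + \frac{V + 1}{V + V}\right) = - 6 \left(\left(\left(V^{2} + V^{2}\right) - 2 V\right) + \frac{1 + V}{2 V}\right) = - 6 \left(\left(2 V^{2} - 2 V\right) + \left(1 + V\right) \frac{1}{2 V}\right) = - 6 \left(\left(- 2 V + 2 V^{2}\right) + \frac{1 + V}{2 V}\right) = - 6 \left(- 2 V + 2 V^{2} + \frac{1 + V}{2 V}\right) = - 12 V^{2} + 12 V - \frac{3 \left(1 + V\right)}{V}$)
$A = -34$
$\frac{h{\left(-21 \right)}}{A} = \frac{-3 - 12 \left(-21\right)^{2} - \frac{3}{-21} + 12 \left(-21\right)}{-34} = \left(-3 - 5292 - - \frac{1}{7} - 252\right) \left(- \frac{1}{34}\right) = \left(-3 - 5292 + \frac{1}{7} - 252\right) \left(- \frac{1}{34}\right) = \left(- \frac{38828}{7}\right) \left(- \frac{1}{34}\right) = \frac{1142}{7}$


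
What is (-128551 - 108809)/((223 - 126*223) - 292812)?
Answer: 237360/320687 ≈ 0.74016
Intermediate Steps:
(-128551 - 108809)/((223 - 126*223) - 292812) = -237360/((223 - 28098) - 292812) = -237360/(-27875 - 292812) = -237360/(-320687) = -237360*(-1/320687) = 237360/320687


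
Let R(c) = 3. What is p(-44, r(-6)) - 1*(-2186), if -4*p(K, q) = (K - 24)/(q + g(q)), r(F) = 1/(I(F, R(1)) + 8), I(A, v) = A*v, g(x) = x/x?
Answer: 19844/9 ≈ 2204.9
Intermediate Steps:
g(x) = 1
r(F) = 1/(8 + 3*F) (r(F) = 1/(F*3 + 8) = 1/(3*F + 8) = 1/(8 + 3*F))
p(K, q) = -(-24 + K)/(4*(1 + q)) (p(K, q) = -(K - 24)/(4*(q + 1)) = -(-24 + K)/(4*(1 + q)))
p(-44, r(-6)) - 1*(-2186) = (24 - 1*(-44))/(4*(1 + 1/(8 + 3*(-6)))) - 1*(-2186) = (24 + 44)/(4*(1 + 1/(8 - 18))) + 2186 = (1/4)*68/(1 + 1/(-10)) + 2186 = (1/4)*68/(1 - 1/10) + 2186 = (1/4)*68/(9/10) + 2186 = (1/4)*(10/9)*68 + 2186 = 170/9 + 2186 = 19844/9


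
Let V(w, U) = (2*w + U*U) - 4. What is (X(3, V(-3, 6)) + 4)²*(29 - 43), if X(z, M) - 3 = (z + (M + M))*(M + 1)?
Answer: -31164896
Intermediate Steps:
V(w, U) = -4 + U² + 2*w (V(w, U) = (2*w + U²) - 4 = (U² + 2*w) - 4 = -4 + U² + 2*w)
X(z, M) = 3 + (1 + M)*(z + 2*M) (X(z, M) = 3 + (z + (M + M))*(M + 1) = 3 + (z + 2*M)*(1 + M) = 3 + (1 + M)*(z + 2*M))
(X(3, V(-3, 6)) + 4)²*(29 - 43) = ((3 + 3 + 2*(-4 + 6² + 2*(-3)) + 2*(-4 + 6² + 2*(-3))² + (-4 + 6² + 2*(-3))*3) + 4)²*(29 - 43) = ((3 + 3 + 2*(-4 + 36 - 6) + 2*(-4 + 36 - 6)² + (-4 + 36 - 6)*3) + 4)²*(-14) = ((3 + 3 + 2*26 + 2*26² + 26*3) + 4)²*(-14) = ((3 + 3 + 52 + 2*676 + 78) + 4)²*(-14) = ((3 + 3 + 52 + 1352 + 78) + 4)²*(-14) = (1488 + 4)²*(-14) = 1492²*(-14) = 2226064*(-14) = -31164896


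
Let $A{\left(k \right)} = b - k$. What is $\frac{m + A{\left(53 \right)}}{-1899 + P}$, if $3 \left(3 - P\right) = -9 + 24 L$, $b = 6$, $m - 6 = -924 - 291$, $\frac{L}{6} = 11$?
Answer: $\frac{1256}{2421} \approx 0.51879$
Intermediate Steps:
$L = 66$ ($L = 6 \cdot 11 = 66$)
$m = -1209$ ($m = 6 - 1215 = -1209$)
$A{\left(k \right)} = 6 - k$
$P = -522$ ($P = 3 - \frac{-9 + 24 \cdot 66}{3} = 3 - \frac{-9 + 1584}{3} = 3 - 525 = -522$)
$\frac{m + A{\left(53 \right)}}{-1899 + P} = \frac{-1209 + \left(6 - 53\right)}{-1899 - 522} = \frac{-1209 + \left(6 - 53\right)}{-2421} = \left(-1209 - 47\right) \left(- \frac{1}{2421}\right) = \left(-1256\right) \left(- \frac{1}{2421}\right) = \frac{1256}{2421}$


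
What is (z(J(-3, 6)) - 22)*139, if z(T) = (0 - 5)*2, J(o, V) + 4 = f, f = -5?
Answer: -4448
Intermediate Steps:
J(o, V) = -9 (J(o, V) = -4 - 5 = -9)
z(T) = -10 (z(T) = -5*2 = -10)
(z(J(-3, 6)) - 22)*139 = (-10 - 22)*139 = -32*139 = -4448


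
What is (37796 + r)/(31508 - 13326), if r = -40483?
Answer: -2687/18182 ≈ -0.14778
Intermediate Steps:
(37796 + r)/(31508 - 13326) = (37796 - 40483)/(31508 - 13326) = -2687/18182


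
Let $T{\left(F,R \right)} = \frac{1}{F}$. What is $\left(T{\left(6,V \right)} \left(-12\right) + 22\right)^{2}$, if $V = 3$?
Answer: $400$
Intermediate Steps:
$\left(T{\left(6,V \right)} \left(-12\right) + 22\right)^{2} = \left(\frac{1}{6} \left(-12\right) + 22\right)^{2} = \left(-2 + 22\right)^{2} = 20^{2} = 400$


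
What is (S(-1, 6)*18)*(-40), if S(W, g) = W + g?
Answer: -3600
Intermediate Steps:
(S(-1, 6)*18)*(-40) = ((-1 + 6)*18)*(-40) = (5*18)*(-40) = 90*(-40) = -3600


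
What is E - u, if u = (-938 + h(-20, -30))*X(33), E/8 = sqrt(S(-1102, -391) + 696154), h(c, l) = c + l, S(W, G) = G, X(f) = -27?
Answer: -26676 + 24*sqrt(77307) ≈ -20003.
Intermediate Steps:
E = 24*sqrt(77307) (E = 8*sqrt(-391 + 696154) = 8*sqrt(695763) = 8*(3*sqrt(77307)) = 24*sqrt(77307) ≈ 6673.0)
u = 26676 (u = (-938 + (-20 - 30))*(-27) = (-938 - 50)*(-27) = -988*(-27) = 26676)
E - u = 24*sqrt(77307) - 1*26676 = 24*sqrt(77307) - 26676 = -26676 + 24*sqrt(77307)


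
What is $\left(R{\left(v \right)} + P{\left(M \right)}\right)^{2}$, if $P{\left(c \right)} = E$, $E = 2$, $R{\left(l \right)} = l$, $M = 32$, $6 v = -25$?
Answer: $\frac{169}{36} \approx 4.6944$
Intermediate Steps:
$v = - \frac{25}{6}$ ($v = \frac{1}{6} \left(-25\right) = - \frac{25}{6} \approx -4.1667$)
$P{\left(c \right)} = 2$
$\left(R{\left(v \right)} + P{\left(M \right)}\right)^{2} = \left(- \frac{25}{6} + 2\right)^{2} = \left(- \frac{13}{6}\right)^{2} = \frac{169}{36}$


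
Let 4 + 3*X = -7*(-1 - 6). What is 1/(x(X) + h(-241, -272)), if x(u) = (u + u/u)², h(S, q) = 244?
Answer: 1/500 ≈ 0.0020000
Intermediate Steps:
X = 15 (X = -4/3 + (-7*(-1 - 6))/3 = -4/3 + (-7*(-7))/3 = -4/3 + (⅓)*49 = -4/3 + 49/3 = 15)
x(u) = (1 + u)² (x(u) = (u + 1)² = (1 + u)²)
1/(x(X) + h(-241, -272)) = 1/((1 + 15)² + 244) = 1/(16² + 244) = 1/(256 + 244) = 1/500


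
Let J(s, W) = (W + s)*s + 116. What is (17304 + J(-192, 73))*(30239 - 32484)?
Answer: -90401660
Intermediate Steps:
J(s, W) = 116 + s*(W + s) (J(s, W) = s*(W + s) + 116 = 116 + s*(W + s))
(17304 + J(-192, 73))*(30239 - 32484) = (17304 + (116 + (-192)**2 + 73*(-192)))*(30239 - 32484) = (17304 + (116 + 36864 - 14016))*(-2245) = (17304 + 22964)*(-2245) = 40268*(-2245) = -90401660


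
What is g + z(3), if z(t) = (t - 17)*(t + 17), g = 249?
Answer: -31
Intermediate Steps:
z(t) = (-17 + t)*(17 + t)
g + z(3) = 249 + (-289 + 3**2) = 249 + (-289 + 9) = 249 - 280 = -31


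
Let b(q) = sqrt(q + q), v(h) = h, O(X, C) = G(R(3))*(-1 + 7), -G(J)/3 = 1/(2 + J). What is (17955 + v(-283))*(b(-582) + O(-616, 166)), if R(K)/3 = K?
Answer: -318096/11 + 35344*I*sqrt(291) ≈ -28918.0 + 6.0292e+5*I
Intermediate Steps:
R(K) = 3*K
G(J) = -3/(2 + J)
O(X, C) = -18/11 (O(X, C) = (-3/(2 + 3*3))*(-1 + 7) = -3/(2 + 9)*6 = -3/11*6 = -18/11)
b(q) = sqrt(2)*sqrt(q) (b(q) = sqrt(2*q) = sqrt(2)*sqrt(q))
(17955 + v(-283))*(b(-582) + O(-616, 166)) = (17955 - 283)*(sqrt(2)*sqrt(-582) - 18/11) = 17672*(sqrt(2)*(I*sqrt(582)) - 18/11) = 17672*(2*I*sqrt(291) - 18/11) = 17672*(-18/11 + 2*I*sqrt(291)) = -318096/11 + 35344*I*sqrt(291)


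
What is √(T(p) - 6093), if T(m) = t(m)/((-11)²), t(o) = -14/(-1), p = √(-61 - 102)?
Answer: 17*I*√2551/11 ≈ 78.057*I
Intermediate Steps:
p = I*√163 (p = √(-163) = I*√163 ≈ 12.767*I)
t(o) = 14 (t(o) = -14*(-1) = 14)
T(m) = 14/121 (T(m) = 14/((-11)²) = 14/121)
√(T(p) - 6093) = √(14/121 - 6093) = √(-737239/121) = 17*I*√2551/11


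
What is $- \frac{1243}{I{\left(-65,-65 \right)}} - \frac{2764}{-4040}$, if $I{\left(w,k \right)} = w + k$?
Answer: $\frac{67263}{6565} \approx 10.246$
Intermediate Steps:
$I{\left(w,k \right)} = k + w$
$- \frac{1243}{I{\left(-65,-65 \right)}} - \frac{2764}{-4040} = - \frac{1243}{-65 - 65} - \frac{2764}{-4040} = - \frac{1243}{-130} - - \frac{691}{1010} = \left(-1243\right) \left(- \frac{1}{130}\right) + \frac{691}{1010} = \frac{1243}{130} + \frac{691}{1010} = \frac{67263}{6565}$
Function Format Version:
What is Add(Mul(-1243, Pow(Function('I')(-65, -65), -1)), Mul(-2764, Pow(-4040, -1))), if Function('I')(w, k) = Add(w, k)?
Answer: Rational(67263, 6565) ≈ 10.246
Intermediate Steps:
Function('I')(w, k) = Add(k, w)
Add(Mul(-1243, Pow(Function('I')(-65, -65), -1)), Mul(-2764, Pow(-4040, -1))) = Add(Mul(-1243, Pow(Add(-65, -65), -1)), Mul(-2764, Pow(-4040, -1))) = Add(Mul(-1243, Pow(-130, -1)), Mul(-2764, Rational(-1, 4040))) = Add(Mul(-1243, Rational(-1, 130)), Rational(691, 1010)) = Add(Rational(1243, 130), Rational(691, 1010)) = Rational(67263, 6565)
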